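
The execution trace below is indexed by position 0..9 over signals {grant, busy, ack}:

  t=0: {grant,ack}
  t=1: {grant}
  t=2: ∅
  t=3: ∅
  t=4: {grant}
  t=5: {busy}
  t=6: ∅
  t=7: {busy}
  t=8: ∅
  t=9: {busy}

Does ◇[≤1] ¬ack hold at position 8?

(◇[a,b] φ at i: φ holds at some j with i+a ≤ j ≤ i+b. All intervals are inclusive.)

Holds

Check ¬ack at each j in [8,9]:
  j=8: true
  j=9: true
Found at j=8 → formula holds.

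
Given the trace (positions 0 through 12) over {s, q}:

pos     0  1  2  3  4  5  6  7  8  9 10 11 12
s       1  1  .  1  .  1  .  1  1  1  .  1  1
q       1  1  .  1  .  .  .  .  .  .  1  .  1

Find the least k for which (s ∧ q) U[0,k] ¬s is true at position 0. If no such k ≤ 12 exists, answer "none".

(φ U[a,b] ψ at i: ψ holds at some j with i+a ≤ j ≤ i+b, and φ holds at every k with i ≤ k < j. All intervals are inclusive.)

Need earliest j ≥ 0 with ¬s, and (s ∧ q) at every k in [0,j-1].
  j=0: rhs fails.
  j=1: rhs fails.
  j=2: rhs holds; lhs holds on [0,1]. k = 2.

2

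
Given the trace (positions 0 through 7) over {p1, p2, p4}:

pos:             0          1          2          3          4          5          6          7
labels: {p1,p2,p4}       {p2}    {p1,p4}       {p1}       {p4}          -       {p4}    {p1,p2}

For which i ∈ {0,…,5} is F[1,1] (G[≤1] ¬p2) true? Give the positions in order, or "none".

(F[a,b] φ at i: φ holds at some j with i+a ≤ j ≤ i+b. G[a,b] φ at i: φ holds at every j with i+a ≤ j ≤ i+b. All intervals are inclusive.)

1, 2, 3, 4

Evaluate at each i in [0,5]:
  i=0: ✗ (none in [1,1])
  i=1: ✓ (witness j=2)
  i=2: ✓ (witness j=3)
  i=3: ✓ (witness j=4)
  i=4: ✓ (witness j=5)
  i=5: ✗ (none in [6,6])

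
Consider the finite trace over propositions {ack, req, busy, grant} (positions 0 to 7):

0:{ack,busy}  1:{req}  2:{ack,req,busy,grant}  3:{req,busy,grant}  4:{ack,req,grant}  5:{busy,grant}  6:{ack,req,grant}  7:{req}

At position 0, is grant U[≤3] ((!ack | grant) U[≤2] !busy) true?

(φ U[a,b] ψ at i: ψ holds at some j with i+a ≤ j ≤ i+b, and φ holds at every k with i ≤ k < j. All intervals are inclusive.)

False

Need some j in [0,3] with ((!ack | grant) U[≤2] !busy), and grant at every k in [0,j-1].
  j=0: ((!ack | grant) U[≤2] !busy) — fails.
  j=1: ((!ack | grant) U[≤2] !busy) holds, but grant fails at k=0 → not this j.
  j=2: ((!ack | grant) U[≤2] !busy) holds, but grant fails at k=0 → not this j.
  j=3: ((!ack | grant) U[≤2] !busy) holds, but grant fails at k=0 → not this j.
No j in the window works → until fails.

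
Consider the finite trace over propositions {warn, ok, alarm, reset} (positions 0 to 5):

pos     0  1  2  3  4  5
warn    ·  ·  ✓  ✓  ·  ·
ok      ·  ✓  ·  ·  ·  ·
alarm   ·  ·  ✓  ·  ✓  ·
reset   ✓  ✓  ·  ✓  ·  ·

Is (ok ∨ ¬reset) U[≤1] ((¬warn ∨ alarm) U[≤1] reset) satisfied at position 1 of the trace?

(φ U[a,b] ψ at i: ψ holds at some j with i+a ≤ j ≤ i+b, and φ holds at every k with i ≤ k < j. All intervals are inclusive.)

Holds

Need some j in [1,2] with ((¬warn ∨ alarm) U[≤1] reset), and (ok ∨ ¬reset) at every k in [1,j-1].
  j=1: ((¬warn ∨ alarm) U[≤1] reset) holds; no prefix to check → satisfied.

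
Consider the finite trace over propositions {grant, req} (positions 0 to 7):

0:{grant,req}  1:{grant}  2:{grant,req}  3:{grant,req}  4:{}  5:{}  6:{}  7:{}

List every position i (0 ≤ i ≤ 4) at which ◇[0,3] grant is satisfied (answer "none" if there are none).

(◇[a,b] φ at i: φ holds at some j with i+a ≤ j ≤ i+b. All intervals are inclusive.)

Evaluate at each i in [0,4]:
  i=0: ✓ (witness j=0)
  i=1: ✓ (witness j=1)
  i=2: ✓ (witness j=2)
  i=3: ✓ (witness j=3)
  i=4: ✗ (none in [4,7])

0, 1, 2, 3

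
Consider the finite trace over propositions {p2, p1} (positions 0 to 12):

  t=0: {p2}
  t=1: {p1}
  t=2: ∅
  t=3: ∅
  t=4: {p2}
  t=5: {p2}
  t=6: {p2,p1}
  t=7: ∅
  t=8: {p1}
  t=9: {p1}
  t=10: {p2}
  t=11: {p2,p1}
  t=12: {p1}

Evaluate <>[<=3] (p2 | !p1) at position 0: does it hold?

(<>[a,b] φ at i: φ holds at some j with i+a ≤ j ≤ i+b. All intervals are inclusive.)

True

Check (p2 | !p1) at each j in [0,3]:
  j=0: true
  j=1: false
  j=2: true
  j=3: true
Found at j=0 → formula holds.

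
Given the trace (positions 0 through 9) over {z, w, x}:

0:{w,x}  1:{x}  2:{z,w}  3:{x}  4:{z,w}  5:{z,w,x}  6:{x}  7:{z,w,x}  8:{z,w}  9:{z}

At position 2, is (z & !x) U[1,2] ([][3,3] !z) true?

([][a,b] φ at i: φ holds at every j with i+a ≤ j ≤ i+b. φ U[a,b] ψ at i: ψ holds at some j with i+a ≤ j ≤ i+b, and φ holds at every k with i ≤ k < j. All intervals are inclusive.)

True

Need some j in [3,4] with [][3,3] !z, and (z & !x) at every k in [2,j-1].
  j=3: [][3,3] !z holds; (z & !x) holds at every k in [2,2] → satisfied.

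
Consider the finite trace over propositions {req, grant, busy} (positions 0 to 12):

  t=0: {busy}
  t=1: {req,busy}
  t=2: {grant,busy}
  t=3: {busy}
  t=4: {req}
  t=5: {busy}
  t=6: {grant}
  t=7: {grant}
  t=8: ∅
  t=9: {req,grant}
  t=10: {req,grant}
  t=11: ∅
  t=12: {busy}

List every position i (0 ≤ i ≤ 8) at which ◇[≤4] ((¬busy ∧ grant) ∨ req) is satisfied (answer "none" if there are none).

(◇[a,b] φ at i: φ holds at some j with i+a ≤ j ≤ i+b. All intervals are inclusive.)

0, 1, 2, 3, 4, 5, 6, 7, 8

Evaluate at each i in [0,8]:
  i=0: ✓ (witness j=1)
  i=1: ✓ (witness j=1)
  i=2: ✓ (witness j=4)
  i=3: ✓ (witness j=4)
  i=4: ✓ (witness j=4)
  i=5: ✓ (witness j=6)
  i=6: ✓ (witness j=6)
  i=7: ✓ (witness j=7)
  i=8: ✓ (witness j=9)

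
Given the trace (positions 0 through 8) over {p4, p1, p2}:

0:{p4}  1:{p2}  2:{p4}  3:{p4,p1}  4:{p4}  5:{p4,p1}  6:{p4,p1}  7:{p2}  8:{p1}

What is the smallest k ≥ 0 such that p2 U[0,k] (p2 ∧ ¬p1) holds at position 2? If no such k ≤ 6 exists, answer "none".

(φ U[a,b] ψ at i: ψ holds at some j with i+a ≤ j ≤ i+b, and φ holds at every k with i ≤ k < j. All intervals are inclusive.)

Need earliest j ≥ 2 with (p2 ∧ ¬p1), and p2 at every k in [2,j-1].
  j=2: rhs fails.
  j=3: rhs fails.
  j=4: rhs fails.
  j=5: rhs fails.
  j=6: rhs fails.
  j=7: rhs holds but lhs fails at k=2.
  j=8: rhs fails.
No witness within the range → none.

none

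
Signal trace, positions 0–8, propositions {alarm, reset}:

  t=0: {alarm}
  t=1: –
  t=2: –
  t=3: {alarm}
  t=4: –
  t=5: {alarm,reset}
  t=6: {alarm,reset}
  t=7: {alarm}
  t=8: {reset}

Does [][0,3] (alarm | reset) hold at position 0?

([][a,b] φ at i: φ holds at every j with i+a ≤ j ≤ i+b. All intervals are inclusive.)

False

Check (alarm | reset) at every j in [0,3]:
  j=0: true
  j=1: false
  j=2: false
  j=3: true
Fails at j=1 → formula fails.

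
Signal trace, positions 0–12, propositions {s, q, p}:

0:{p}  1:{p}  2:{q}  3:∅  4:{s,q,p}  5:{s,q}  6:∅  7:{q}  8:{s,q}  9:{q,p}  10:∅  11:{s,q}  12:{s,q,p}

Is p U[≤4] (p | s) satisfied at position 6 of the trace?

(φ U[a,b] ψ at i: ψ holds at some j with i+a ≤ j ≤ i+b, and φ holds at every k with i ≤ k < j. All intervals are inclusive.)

Does not hold

Need some j in [6,10] with (p | s), and p at every k in [6,j-1].
  j=6: (p | s) false.
  j=7: (p | s) false.
  j=8: (p | s) holds, but p fails at k=6 → not this j.
  j=9: (p | s) holds, but p fails at k=6 → not this j.
  j=10: (p | s) false.
No j in the window works → until fails.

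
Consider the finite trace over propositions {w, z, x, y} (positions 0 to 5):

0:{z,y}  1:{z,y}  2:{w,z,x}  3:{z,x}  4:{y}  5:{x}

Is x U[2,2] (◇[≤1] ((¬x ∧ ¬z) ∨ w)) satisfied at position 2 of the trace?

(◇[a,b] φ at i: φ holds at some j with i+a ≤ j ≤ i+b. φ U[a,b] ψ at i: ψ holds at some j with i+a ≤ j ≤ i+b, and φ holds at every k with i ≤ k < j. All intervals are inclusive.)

Need some j in [4,4] with ◇[≤1] ((¬x ∧ ¬z) ∨ w), and x at every k in [2,j-1].
  j=4: ◇[≤1] ((¬x ∧ ¬z) ∨ w) holds; x holds at every k in [2,3] → satisfied.

Holds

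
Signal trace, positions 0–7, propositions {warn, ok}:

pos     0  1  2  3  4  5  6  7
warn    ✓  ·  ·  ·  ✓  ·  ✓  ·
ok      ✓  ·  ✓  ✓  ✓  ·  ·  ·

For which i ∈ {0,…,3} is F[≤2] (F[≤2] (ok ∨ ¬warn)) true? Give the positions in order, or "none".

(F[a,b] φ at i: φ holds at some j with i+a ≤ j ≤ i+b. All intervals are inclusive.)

Evaluate at each i in [0,3]:
  i=0: ✓ (witness j=0)
  i=1: ✓ (witness j=1)
  i=2: ✓ (witness j=2)
  i=3: ✓ (witness j=3)

0, 1, 2, 3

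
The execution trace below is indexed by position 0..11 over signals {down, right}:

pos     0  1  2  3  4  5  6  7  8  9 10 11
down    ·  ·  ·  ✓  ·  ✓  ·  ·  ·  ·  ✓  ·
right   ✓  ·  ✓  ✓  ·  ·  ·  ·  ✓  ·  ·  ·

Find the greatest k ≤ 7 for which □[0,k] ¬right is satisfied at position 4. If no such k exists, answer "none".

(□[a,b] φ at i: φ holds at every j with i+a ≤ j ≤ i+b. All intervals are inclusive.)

3

¬right must hold from j=4 onward; find where it first fails.
  j=4: holds
  j=5: holds
  j=6: holds
  j=7: holds
  j=8: fails
Holds on [4,7], so largest k = 3.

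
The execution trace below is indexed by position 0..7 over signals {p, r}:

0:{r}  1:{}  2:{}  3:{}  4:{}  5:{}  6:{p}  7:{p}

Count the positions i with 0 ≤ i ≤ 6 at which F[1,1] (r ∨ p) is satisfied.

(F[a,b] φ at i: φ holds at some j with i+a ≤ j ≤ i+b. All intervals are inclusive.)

Evaluate at each i in [0,6]:
  i=0: ✗ (none in [1,1])
  i=1: ✗ (none in [2,2])
  i=2: ✗ (none in [3,3])
  i=3: ✗ (none in [4,4])
  i=4: ✗ (none in [5,5])
  i=5: ✓ (witness j=6)
  i=6: ✓ (witness j=7)
Positions where it holds: {5, 6} → 2.

2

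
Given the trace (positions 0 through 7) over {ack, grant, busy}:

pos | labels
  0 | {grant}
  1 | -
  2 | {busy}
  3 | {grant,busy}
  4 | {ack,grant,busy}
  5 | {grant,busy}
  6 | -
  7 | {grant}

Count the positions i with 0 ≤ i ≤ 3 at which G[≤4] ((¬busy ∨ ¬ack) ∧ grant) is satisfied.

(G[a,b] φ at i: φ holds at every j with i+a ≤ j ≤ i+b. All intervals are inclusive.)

0

Evaluate at each i in [0,3]:
  i=0: ✗ (fails at j=1)
  i=1: ✗ (fails at j=1)
  i=2: ✗ (fails at j=2)
  i=3: ✗ (fails at j=4)
Positions where it holds: {} → 0.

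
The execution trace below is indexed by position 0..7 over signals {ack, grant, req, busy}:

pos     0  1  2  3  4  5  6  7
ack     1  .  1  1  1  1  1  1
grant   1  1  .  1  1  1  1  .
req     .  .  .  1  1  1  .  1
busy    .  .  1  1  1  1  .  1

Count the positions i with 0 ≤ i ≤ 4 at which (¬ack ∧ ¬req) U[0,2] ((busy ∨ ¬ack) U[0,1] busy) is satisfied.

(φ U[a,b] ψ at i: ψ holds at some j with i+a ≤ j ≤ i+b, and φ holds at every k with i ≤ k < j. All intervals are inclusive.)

4

Evaluate at each i in [0,4]:
  i=0: ✗ (lhs fails at k=0 before rhs at j=1)
  i=1: ✓ (rhs at j=1)
  i=2: ✓ (rhs at j=2)
  i=3: ✓ (rhs at j=3)
  i=4: ✓ (rhs at j=4)
Positions where it holds: {1, 2, 3, 4} → 4.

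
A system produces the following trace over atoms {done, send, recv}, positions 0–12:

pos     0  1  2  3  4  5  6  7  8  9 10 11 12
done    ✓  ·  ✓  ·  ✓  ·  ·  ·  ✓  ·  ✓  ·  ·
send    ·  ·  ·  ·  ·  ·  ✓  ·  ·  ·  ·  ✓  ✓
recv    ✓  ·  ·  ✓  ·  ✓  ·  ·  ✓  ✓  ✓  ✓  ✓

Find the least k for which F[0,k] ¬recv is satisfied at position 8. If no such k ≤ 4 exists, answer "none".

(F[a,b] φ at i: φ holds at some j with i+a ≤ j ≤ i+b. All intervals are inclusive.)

Scan j = 8,9,… for ¬recv:
  j=8: fails
  j=9: fails
  j=10: fails
  j=11: fails
  j=12: fails
No j in [8,12] satisfies it → none.

none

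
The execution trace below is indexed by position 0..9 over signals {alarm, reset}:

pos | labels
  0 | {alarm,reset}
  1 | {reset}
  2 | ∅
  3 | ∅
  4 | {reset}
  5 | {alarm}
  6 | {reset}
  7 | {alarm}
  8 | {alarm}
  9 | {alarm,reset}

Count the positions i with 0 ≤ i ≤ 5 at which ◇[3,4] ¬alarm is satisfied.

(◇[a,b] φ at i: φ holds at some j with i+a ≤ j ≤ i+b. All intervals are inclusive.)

Evaluate at each i in [0,5]:
  i=0: ✓ (witness j=3)
  i=1: ✓ (witness j=4)
  i=2: ✓ (witness j=6)
  i=3: ✓ (witness j=6)
  i=4: ✗ (none in [7,8])
  i=5: ✗ (none in [8,9])
Positions where it holds: {0, 1, 2, 3} → 4.

4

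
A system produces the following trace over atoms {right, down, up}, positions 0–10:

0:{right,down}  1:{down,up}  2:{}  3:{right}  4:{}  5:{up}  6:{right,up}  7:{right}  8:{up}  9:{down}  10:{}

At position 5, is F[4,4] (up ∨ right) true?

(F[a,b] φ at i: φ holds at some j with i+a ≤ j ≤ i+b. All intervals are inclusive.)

Check (up ∨ right) at each j in [9,9]:
  j=9: false
No position in the window satisfies it → formula fails.

Does not hold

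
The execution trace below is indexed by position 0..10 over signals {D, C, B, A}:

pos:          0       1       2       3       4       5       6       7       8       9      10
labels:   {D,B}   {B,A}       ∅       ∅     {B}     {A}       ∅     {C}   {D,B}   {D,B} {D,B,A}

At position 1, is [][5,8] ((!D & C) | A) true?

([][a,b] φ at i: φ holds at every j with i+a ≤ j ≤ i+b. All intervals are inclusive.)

Check ((!D & C) | A) at every j in [6,9]:
  j=6: false
  j=7: true
  j=8: false
  j=9: false
Fails at j=6 → formula fails.

False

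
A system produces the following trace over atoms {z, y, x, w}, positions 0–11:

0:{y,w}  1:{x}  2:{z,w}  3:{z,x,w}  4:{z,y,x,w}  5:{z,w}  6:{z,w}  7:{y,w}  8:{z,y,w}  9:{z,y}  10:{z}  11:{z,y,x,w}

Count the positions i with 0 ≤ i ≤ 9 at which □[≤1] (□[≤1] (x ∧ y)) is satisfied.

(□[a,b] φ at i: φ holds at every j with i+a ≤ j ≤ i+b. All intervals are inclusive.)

0

Evaluate at each i in [0,9]:
  i=0: ✗ (fails at j=0)
  i=1: ✗ (fails at j=1)
  i=2: ✗ (fails at j=2)
  i=3: ✗ (fails at j=3)
  i=4: ✗ (fails at j=4)
  i=5: ✗ (fails at j=5)
  i=6: ✗ (fails at j=6)
  i=7: ✗ (fails at j=7)
  i=8: ✗ (fails at j=8)
  i=9: ✗ (fails at j=9)
Positions where it holds: {} → 0.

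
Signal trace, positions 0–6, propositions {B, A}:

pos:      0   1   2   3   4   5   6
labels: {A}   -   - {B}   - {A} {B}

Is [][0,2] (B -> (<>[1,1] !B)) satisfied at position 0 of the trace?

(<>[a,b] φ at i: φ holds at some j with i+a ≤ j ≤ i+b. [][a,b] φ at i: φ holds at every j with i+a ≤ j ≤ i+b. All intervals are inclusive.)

Check (B -> (<>[1,1] !B)) at every j in [0,2]:
  j=0: antecedent false → ✓
  j=1: antecedent false → ✓
  j=2: antecedent false → ✓
All positions satisfy it → formula holds.

Yes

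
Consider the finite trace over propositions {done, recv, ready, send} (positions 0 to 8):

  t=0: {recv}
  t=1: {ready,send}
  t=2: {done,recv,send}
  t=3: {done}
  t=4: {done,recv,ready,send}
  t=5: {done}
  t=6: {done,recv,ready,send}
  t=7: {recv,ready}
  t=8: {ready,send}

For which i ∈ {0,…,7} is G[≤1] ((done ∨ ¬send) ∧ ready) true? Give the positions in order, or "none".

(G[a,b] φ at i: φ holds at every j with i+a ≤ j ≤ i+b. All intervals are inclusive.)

6

Evaluate at each i in [0,7]:
  i=0: ✗ (fails at j=0)
  i=1: ✗ (fails at j=1)
  i=2: ✗ (fails at j=2)
  i=3: ✗ (fails at j=3)
  i=4: ✗ (fails at j=5)
  i=5: ✗ (fails at j=5)
  i=6: ✓ (all of [6,7])
  i=7: ✗ (fails at j=8)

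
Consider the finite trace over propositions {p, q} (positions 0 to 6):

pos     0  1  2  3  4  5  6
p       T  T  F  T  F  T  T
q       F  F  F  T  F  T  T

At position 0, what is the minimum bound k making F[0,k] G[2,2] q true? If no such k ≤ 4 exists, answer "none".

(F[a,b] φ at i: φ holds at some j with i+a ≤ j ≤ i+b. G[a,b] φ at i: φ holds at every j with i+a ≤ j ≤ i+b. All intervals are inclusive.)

Scan j = 0,1,… for G[2,2] q:
  j=0: fails
  j=1: holds
First hit at j=1, so smallest k = 1-0 = 1.

1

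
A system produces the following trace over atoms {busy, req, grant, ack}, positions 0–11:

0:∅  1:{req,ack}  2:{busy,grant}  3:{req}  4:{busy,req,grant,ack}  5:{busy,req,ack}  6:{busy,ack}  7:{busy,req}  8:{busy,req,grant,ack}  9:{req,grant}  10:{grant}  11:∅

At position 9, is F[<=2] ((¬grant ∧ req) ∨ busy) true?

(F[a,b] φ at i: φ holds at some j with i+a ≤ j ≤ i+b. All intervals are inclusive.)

Check ((¬grant ∧ req) ∨ busy) at each j in [9,11]:
  j=9: false
  j=10: false
  j=11: false
No position in the window satisfies it → formula fails.

Does not hold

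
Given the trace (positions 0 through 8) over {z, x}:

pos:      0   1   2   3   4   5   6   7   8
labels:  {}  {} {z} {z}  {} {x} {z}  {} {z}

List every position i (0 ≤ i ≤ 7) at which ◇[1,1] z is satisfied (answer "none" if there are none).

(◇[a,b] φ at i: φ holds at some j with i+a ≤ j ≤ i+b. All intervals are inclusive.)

Evaluate at each i in [0,7]:
  i=0: ✗ (none in [1,1])
  i=1: ✓ (witness j=2)
  i=2: ✓ (witness j=3)
  i=3: ✗ (none in [4,4])
  i=4: ✗ (none in [5,5])
  i=5: ✓ (witness j=6)
  i=6: ✗ (none in [7,7])
  i=7: ✓ (witness j=8)

1, 2, 5, 7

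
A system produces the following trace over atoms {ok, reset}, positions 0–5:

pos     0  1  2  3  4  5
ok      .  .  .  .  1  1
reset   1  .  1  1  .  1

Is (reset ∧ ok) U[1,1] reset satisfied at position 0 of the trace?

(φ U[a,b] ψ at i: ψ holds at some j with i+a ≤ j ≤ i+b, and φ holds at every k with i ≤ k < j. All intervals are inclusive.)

Need some j in [1,1] with reset, and (reset ∧ ok) at every k in [0,j-1].
  j=1: reset false.
No j in the window works → until fails.

False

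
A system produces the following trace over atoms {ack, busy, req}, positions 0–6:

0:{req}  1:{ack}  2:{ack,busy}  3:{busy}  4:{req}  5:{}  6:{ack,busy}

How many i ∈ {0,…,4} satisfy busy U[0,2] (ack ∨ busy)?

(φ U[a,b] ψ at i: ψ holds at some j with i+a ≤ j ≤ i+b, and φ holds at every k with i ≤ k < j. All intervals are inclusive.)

Evaluate at each i in [0,4]:
  i=0: ✗ (lhs fails at k=0 before rhs at j=1)
  i=1: ✓ (rhs at j=1)
  i=2: ✓ (rhs at j=2)
  i=3: ✓ (rhs at j=3)
  i=4: ✗ (lhs fails at k=4 before rhs at j=6)
Positions where it holds: {1, 2, 3} → 3.

3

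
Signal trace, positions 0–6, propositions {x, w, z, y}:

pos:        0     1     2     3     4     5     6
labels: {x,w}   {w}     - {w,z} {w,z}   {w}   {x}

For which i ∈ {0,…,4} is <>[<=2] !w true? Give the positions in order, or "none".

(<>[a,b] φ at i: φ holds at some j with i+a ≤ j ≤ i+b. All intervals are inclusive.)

0, 1, 2, 4

Evaluate at each i in [0,4]:
  i=0: ✓ (witness j=2)
  i=1: ✓ (witness j=2)
  i=2: ✓ (witness j=2)
  i=3: ✗ (none in [3,5])
  i=4: ✓ (witness j=6)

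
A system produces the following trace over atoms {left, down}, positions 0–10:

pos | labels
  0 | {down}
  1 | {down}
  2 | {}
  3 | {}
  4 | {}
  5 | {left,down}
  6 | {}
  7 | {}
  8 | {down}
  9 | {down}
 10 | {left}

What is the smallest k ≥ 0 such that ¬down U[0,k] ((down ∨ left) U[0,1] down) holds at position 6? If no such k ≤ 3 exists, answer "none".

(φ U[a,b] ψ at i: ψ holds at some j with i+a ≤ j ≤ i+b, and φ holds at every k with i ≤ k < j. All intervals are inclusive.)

2

Need earliest j ≥ 6 with ((down ∨ left) U[0,1] down), and ¬down at every k in [6,j-1].
  j=6: rhs fails.
  j=7: rhs fails.
  j=8: rhs holds; lhs holds on [6,7]. k = 2.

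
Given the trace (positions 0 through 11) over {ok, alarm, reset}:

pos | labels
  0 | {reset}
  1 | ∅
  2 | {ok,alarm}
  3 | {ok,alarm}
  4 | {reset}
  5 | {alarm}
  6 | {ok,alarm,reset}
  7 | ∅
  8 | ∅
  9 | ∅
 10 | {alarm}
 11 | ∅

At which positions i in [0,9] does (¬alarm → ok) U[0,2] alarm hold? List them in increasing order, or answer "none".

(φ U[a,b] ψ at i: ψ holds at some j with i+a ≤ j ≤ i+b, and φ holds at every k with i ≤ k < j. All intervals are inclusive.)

Evaluate at each i in [0,9]:
  i=0: ✗ (lhs fails at k=0 before rhs at j=2)
  i=1: ✗ (lhs fails at k=1 before rhs at j=2)
  i=2: ✓ (rhs at j=2)
  i=3: ✓ (rhs at j=3)
  i=4: ✗ (lhs fails at k=4 before rhs at j=5)
  i=5: ✓ (rhs at j=5)
  i=6: ✓ (rhs at j=6)
  i=7: ✗ (no rhs in [7,9])
  i=8: ✗ (lhs fails at k=8 before rhs at j=10)
  i=9: ✗ (lhs fails at k=9 before rhs at j=10)

2, 3, 5, 6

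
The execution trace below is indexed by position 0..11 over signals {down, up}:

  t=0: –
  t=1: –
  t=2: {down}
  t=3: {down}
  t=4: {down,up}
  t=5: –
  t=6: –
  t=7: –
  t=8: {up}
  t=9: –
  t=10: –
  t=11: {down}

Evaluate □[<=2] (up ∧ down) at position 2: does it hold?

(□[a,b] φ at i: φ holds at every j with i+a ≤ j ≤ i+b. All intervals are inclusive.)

No

Check (up ∧ down) at every j in [2,4]:
  j=2: false
  j=3: false
  j=4: true
Fails at j=2 → formula fails.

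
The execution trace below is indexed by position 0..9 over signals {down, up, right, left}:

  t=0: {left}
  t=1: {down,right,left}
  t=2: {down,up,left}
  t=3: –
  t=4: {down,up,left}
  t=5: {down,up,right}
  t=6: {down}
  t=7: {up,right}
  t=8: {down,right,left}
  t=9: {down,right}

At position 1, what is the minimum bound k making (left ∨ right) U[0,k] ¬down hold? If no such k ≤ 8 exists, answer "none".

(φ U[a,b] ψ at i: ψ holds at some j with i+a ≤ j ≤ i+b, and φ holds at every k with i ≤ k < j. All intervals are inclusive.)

2

Need earliest j ≥ 1 with ¬down, and (left ∨ right) at every k in [1,j-1].
  j=1: rhs fails.
  j=2: rhs fails.
  j=3: rhs holds; lhs holds on [1,2]. k = 2.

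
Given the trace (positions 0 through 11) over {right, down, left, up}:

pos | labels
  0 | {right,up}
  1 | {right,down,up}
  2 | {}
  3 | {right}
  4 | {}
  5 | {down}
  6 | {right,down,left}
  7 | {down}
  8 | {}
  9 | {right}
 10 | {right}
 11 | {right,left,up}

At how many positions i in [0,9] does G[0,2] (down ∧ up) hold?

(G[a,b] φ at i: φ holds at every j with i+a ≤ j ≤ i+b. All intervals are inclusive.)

0

Evaluate at each i in [0,9]:
  i=0: ✗ (fails at j=0)
  i=1: ✗ (fails at j=2)
  i=2: ✗ (fails at j=2)
  i=3: ✗ (fails at j=3)
  i=4: ✗ (fails at j=4)
  i=5: ✗ (fails at j=5)
  i=6: ✗ (fails at j=6)
  i=7: ✗ (fails at j=7)
  i=8: ✗ (fails at j=8)
  i=9: ✗ (fails at j=9)
Positions where it holds: {} → 0.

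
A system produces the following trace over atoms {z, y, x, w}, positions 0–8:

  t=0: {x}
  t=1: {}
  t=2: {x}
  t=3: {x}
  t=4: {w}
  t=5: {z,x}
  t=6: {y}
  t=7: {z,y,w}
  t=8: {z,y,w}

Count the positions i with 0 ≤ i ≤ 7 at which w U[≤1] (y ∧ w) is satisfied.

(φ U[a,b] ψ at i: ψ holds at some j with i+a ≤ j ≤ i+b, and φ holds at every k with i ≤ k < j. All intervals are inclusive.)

Evaluate at each i in [0,7]:
  i=0: ✗ (no rhs in [0,1])
  i=1: ✗ (no rhs in [1,2])
  i=2: ✗ (no rhs in [2,3])
  i=3: ✗ (no rhs in [3,4])
  i=4: ✗ (no rhs in [4,5])
  i=5: ✗ (no rhs in [5,6])
  i=6: ✗ (lhs fails at k=6 before rhs at j=7)
  i=7: ✓ (rhs at j=7)
Positions where it holds: {7} → 1.

1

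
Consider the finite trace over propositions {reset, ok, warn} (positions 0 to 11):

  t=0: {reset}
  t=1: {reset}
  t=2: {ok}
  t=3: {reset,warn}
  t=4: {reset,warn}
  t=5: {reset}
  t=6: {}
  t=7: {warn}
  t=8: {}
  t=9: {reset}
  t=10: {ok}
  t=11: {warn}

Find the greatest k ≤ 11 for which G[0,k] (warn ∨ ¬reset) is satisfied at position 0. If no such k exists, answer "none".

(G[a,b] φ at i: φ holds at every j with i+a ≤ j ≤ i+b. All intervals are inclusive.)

none

(warn ∨ ¬reset) must hold from j=0 onward; find where it first fails.
  j=0: fails → no k works.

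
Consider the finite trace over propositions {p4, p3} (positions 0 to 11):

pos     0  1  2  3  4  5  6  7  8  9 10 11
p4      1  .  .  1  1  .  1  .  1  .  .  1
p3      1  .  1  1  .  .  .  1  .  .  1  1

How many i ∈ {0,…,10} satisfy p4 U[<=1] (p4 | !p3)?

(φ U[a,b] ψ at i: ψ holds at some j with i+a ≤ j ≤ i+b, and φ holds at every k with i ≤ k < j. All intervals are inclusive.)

Evaluate at each i in [0,10]:
  i=0: ✓ (rhs at j=0)
  i=1: ✓ (rhs at j=1)
  i=2: ✗ (lhs fails at k=2 before rhs at j=3)
  i=3: ✓ (rhs at j=3)
  i=4: ✓ (rhs at j=4)
  i=5: ✓ (rhs at j=5)
  i=6: ✓ (rhs at j=6)
  i=7: ✗ (lhs fails at k=7 before rhs at j=8)
  i=8: ✓ (rhs at j=8)
  i=9: ✓ (rhs at j=9)
  i=10: ✗ (lhs fails at k=10 before rhs at j=11)
Positions where it holds: {0, 1, 3, 4, 5, 6, 8, 9} → 8.

8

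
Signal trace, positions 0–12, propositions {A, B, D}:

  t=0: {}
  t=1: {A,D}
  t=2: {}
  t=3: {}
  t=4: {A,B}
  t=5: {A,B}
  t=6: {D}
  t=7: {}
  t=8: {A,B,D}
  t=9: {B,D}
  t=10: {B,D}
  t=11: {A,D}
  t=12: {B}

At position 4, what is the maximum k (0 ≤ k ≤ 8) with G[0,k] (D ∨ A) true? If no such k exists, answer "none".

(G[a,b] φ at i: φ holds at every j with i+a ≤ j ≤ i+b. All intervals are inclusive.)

2

(D ∨ A) must hold from j=4 onward; find where it first fails.
  j=4: holds
  j=5: holds
  j=6: holds
  j=7: fails
Holds on [4,6], so largest k = 2.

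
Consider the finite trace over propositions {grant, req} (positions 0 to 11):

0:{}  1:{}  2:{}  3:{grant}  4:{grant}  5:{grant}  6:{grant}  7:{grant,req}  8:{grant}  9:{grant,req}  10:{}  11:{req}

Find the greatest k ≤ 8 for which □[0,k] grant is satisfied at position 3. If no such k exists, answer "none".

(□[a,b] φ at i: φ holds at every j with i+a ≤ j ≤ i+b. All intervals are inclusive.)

grant must hold from j=3 onward; find where it first fails.
  j=3: holds
  j=4: holds
  j=5: holds
  j=6: holds
  j=7: holds
  j=8: holds
  j=9: holds
  j=10: fails
Holds on [3,9], so largest k = 6.

6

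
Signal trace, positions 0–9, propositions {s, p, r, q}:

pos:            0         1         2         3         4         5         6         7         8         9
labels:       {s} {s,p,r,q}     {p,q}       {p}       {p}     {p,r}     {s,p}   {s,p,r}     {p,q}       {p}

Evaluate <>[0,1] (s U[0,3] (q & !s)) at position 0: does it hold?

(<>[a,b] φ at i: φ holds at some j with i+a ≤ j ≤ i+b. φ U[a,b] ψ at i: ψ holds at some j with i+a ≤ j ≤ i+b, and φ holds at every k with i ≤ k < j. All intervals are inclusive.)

Check (s U[0,3] (q & !s)) at each j in [0,1]:
  j=0: holds
  j=1: holds
Found at j=0 → formula holds.

Yes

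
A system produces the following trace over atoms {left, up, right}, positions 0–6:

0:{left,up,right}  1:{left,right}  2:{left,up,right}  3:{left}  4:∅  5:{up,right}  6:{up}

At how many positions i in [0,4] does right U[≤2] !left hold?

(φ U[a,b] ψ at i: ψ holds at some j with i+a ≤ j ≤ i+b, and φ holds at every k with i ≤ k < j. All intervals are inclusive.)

1

Evaluate at each i in [0,4]:
  i=0: ✗ (no rhs in [0,2])
  i=1: ✗ (no rhs in [1,3])
  i=2: ✗ (lhs fails at k=3 before rhs at j=4)
  i=3: ✗ (lhs fails at k=3 before rhs at j=4)
  i=4: ✓ (rhs at j=4)
Positions where it holds: {4} → 1.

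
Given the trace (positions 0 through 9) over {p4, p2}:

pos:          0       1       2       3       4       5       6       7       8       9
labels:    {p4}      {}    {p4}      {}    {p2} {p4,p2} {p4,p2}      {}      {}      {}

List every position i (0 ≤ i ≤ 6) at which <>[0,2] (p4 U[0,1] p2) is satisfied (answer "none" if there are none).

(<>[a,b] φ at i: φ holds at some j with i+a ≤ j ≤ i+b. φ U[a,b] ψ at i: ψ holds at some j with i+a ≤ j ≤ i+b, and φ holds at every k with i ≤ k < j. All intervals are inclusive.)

2, 3, 4, 5, 6

Evaluate at each i in [0,6]:
  i=0: ✗ (none in [0,2])
  i=1: ✗ (none in [1,3])
  i=2: ✓ (witness j=4)
  i=3: ✓ (witness j=4)
  i=4: ✓ (witness j=4)
  i=5: ✓ (witness j=5)
  i=6: ✓ (witness j=6)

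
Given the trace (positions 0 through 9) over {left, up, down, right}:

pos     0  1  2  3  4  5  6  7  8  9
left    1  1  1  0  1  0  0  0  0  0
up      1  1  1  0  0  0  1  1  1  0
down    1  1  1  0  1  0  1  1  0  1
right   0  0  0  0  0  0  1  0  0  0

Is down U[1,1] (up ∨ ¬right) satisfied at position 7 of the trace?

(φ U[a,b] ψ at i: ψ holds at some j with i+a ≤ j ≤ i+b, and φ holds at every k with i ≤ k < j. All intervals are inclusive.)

Yes

Need some j in [8,8] with (up ∨ ¬right), and down at every k in [7,j-1].
  j=8: (up ∨ ¬right) holds; down holds at every k in [7,7] → satisfied.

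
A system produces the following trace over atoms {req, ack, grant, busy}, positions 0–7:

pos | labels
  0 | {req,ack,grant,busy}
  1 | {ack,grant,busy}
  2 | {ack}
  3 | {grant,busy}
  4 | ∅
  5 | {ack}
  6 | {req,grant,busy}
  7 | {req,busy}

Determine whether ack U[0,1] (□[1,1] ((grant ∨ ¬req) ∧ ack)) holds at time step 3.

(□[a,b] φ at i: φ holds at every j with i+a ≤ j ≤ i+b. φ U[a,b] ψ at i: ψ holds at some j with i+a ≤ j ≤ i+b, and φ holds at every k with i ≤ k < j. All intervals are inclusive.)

Need some j in [3,4] with □[1,1] ((grant ∨ ¬req) ∧ ack), and ack at every k in [3,j-1].
  j=3: □[1,1] ((grant ∨ ¬req) ∧ ack) — fails at 4.
  j=4: □[1,1] ((grant ∨ ¬req) ∧ ack) holds, but ack fails at k=3 → not this j.
No j in the window works → until fails.

Does not hold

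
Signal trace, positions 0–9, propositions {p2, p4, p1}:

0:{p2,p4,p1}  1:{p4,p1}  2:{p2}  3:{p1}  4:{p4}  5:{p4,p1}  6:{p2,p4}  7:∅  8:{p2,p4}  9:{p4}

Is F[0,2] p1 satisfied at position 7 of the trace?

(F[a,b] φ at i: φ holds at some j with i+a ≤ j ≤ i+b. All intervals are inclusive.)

Check p1 at each j in [7,9]:
  j=7: false
  j=8: false
  j=9: false
No position in the window satisfies it → formula fails.

Does not hold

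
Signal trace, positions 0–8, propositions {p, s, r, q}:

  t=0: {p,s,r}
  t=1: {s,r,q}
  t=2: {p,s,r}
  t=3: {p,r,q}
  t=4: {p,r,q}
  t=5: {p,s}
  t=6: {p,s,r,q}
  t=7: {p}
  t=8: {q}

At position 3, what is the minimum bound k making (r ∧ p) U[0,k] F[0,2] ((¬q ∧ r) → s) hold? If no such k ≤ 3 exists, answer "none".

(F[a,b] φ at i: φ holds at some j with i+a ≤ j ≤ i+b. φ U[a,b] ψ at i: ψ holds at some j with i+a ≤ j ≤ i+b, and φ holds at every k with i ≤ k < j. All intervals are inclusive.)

Need earliest j ≥ 3 with F[0,2] ((¬q ∧ r) → s), and (r ∧ p) at every k in [3,j-1].
  j=3: rhs holds (empty prefix). k = 0.

0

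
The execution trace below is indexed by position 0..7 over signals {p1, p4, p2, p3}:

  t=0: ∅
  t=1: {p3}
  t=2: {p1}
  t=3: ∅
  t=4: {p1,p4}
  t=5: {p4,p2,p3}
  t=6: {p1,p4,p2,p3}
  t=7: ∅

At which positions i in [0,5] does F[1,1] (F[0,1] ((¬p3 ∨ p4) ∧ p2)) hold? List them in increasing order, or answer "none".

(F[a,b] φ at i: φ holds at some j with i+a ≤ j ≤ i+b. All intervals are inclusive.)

3, 4, 5

Evaluate at each i in [0,5]:
  i=0: ✗ (none in [1,1])
  i=1: ✗ (none in [2,2])
  i=2: ✗ (none in [3,3])
  i=3: ✓ (witness j=4)
  i=4: ✓ (witness j=5)
  i=5: ✓ (witness j=6)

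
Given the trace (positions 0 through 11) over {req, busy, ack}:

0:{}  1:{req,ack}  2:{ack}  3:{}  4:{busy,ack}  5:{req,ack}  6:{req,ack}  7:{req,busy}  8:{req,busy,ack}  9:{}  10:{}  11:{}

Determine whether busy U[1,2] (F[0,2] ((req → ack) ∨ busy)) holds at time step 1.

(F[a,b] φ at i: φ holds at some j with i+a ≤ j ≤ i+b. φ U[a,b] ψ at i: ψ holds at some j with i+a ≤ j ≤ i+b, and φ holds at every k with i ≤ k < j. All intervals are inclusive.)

False

Need some j in [2,3] with F[0,2] ((req → ack) ∨ busy), and busy at every k in [1,j-1].
  j=2: F[0,2] ((req → ack) ∨ busy) holds, but busy fails at k=1 → not this j.
  j=3: F[0,2] ((req → ack) ∨ busy) holds, but busy fails at k=1 → not this j.
No j in the window works → until fails.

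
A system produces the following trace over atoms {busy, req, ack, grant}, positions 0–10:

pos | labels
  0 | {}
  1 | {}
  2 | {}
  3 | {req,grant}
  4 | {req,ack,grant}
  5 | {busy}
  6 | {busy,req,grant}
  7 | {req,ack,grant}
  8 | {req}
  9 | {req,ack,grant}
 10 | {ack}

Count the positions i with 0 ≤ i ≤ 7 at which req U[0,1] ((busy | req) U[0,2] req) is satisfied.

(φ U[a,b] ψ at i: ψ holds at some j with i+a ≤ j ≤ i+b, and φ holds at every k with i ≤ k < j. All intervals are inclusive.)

Evaluate at each i in [0,7]:
  i=0: ✗ (no rhs in [0,1])
  i=1: ✗ (no rhs in [1,2])
  i=2: ✗ (lhs fails at k=2 before rhs at j=3)
  i=3: ✓ (rhs at j=3)
  i=4: ✓ (rhs at j=4)
  i=5: ✓ (rhs at j=5)
  i=6: ✓ (rhs at j=6)
  i=7: ✓ (rhs at j=7)
Positions where it holds: {3, 4, 5, 6, 7} → 5.

5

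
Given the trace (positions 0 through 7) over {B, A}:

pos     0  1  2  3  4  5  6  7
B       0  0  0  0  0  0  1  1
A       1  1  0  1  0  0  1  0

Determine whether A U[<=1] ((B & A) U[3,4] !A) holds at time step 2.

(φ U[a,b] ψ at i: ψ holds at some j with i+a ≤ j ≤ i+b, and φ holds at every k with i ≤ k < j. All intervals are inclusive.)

No

Need some j in [2,3] with ((B & A) U[3,4] !A), and A at every k in [2,j-1].
  j=2: ((B & A) U[3,4] !A) — fails.
  j=3: ((B & A) U[3,4] !A) — fails.
No j in the window works → until fails.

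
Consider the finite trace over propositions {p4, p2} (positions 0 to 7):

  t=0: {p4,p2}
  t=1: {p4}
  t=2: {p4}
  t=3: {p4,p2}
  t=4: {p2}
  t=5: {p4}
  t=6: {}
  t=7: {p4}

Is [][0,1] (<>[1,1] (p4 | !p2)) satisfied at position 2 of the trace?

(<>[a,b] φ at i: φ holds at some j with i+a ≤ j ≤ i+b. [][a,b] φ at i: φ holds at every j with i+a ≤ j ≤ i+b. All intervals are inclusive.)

Check <>[1,1] (p4 | !p2) at every j in [2,3]:
  j=2: holds (witness at 3)
  j=3: fails (none in [4,4])
Fails at j=3 → formula fails.

No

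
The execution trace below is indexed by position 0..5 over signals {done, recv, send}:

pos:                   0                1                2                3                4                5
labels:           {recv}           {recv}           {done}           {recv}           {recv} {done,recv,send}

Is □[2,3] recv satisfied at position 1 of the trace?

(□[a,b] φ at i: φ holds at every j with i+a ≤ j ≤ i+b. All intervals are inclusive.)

Holds

Check recv at every j in [3,4]:
  j=3: true
  j=4: true
All positions satisfy it → formula holds.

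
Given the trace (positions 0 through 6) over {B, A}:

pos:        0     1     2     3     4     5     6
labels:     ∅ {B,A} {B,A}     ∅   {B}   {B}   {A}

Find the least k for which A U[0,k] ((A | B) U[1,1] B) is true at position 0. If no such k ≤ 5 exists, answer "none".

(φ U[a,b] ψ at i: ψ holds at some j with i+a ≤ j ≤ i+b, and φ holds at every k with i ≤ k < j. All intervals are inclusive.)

Need earliest j ≥ 0 with ((A | B) U[1,1] B), and A at every k in [0,j-1].
  j=0: rhs fails.
  j=1: rhs holds but lhs fails at k=0.
  j=2: rhs fails.
  j=3: rhs fails.
  j=4: rhs holds but lhs fails at k=0.
  j=5: rhs fails.
No witness within the range → none.

none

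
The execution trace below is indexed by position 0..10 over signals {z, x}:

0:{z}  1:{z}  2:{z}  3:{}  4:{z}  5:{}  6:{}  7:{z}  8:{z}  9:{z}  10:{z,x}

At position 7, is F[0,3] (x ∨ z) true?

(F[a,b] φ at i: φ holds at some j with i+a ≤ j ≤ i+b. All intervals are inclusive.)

True

Check (x ∨ z) at each j in [7,10]:
  j=7: true
  j=8: true
  j=9: true
  j=10: true
Found at j=7 → formula holds.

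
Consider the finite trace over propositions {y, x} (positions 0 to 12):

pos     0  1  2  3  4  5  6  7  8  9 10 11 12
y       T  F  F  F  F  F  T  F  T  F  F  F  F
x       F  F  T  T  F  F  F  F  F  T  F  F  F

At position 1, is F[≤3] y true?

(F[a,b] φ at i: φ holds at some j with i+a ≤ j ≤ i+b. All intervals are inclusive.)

Does not hold

Check y at each j in [1,4]:
  j=1: false
  j=2: false
  j=3: false
  j=4: false
No position in the window satisfies it → formula fails.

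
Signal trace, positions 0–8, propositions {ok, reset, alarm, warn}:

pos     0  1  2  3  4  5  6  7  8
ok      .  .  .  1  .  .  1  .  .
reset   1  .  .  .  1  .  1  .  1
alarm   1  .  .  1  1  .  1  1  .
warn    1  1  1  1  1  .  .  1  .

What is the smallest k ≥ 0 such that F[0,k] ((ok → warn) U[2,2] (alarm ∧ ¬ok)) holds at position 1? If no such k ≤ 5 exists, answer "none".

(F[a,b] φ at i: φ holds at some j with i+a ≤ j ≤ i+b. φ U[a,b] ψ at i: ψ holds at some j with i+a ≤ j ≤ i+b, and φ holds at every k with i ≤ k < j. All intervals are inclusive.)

Scan j = 1,2,… for ((ok → warn) U[2,2] (alarm ∧ ¬ok)):
  j=1: fails
  j=2: holds
First hit at j=2, so smallest k = 2-1 = 1.

1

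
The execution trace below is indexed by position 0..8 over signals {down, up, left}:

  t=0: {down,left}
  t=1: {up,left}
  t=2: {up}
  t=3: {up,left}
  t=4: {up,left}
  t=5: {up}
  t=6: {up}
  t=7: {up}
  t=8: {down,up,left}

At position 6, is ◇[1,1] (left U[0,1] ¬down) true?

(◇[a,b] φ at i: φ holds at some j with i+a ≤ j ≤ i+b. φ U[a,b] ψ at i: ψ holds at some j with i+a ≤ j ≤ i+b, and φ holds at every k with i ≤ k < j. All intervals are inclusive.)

Yes

Check (left U[0,1] ¬down) at each j in [7,7]:
  j=7: holds
Found at j=7 → formula holds.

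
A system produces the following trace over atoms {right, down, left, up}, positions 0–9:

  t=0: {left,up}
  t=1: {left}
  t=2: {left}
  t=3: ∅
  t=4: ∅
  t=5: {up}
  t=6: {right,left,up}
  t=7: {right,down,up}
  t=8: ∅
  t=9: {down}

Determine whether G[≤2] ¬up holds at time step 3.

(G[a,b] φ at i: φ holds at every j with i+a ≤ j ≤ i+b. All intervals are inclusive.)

No

Check ¬up at every j in [3,5]:
  j=3: true
  j=4: true
  j=5: false
Fails at j=5 → formula fails.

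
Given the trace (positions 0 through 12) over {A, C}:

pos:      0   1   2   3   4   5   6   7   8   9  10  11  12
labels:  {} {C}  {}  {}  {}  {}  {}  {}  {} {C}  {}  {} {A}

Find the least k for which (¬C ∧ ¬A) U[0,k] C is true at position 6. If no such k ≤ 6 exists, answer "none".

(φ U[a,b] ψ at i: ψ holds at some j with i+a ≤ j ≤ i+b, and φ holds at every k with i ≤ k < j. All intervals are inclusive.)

3

Need earliest j ≥ 6 with C, and (¬C ∧ ¬A) at every k in [6,j-1].
  j=6: rhs fails.
  j=7: rhs fails.
  j=8: rhs fails.
  j=9: rhs holds; lhs holds on [6,8]. k = 3.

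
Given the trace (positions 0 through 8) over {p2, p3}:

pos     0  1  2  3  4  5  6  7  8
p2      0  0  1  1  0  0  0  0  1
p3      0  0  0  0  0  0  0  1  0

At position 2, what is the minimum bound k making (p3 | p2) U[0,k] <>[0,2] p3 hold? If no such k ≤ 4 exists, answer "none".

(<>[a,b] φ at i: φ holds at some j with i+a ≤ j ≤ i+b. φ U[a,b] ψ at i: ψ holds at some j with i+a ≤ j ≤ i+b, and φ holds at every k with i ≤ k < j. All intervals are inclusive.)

none

Need earliest j ≥ 2 with <>[0,2] p3, and (p3 | p2) at every k in [2,j-1].
  j=2: rhs fails.
  j=3: rhs fails.
  j=4: rhs fails.
  j=5: rhs holds but lhs fails at k=4.
  j=6: rhs holds but lhs fails at k=4.
No witness within the range → none.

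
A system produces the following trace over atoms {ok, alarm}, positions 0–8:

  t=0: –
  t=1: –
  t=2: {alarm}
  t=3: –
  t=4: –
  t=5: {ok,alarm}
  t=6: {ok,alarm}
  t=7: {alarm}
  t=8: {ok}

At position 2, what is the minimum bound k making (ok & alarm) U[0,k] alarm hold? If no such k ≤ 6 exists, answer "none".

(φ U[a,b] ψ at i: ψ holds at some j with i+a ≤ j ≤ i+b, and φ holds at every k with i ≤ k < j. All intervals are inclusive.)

Need earliest j ≥ 2 with alarm, and (ok & alarm) at every k in [2,j-1].
  j=2: rhs holds (empty prefix). k = 0.

0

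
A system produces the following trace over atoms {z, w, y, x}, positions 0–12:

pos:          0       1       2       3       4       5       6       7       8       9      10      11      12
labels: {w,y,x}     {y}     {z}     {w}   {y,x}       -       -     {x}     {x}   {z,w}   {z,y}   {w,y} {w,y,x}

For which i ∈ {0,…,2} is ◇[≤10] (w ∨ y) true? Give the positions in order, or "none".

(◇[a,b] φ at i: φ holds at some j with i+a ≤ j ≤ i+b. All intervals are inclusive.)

0, 1, 2

Evaluate at each i in [0,2]:
  i=0: ✓ (witness j=0)
  i=1: ✓ (witness j=1)
  i=2: ✓ (witness j=3)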